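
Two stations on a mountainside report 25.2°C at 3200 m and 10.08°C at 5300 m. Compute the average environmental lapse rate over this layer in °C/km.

Γ = −ΔT/Δz = (25.2 − 10.08) / (5300 − 3200) m
  = 15.12°C / 2.1 km = 7.2°C/km

7.2°C/km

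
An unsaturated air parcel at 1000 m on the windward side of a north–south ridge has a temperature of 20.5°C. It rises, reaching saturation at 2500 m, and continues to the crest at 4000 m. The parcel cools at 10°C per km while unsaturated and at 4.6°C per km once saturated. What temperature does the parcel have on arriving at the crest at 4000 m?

-1.4°C

From 1000 m to 2500 m (dry): cools by 10 × 1.5 = 15°C, giving 5.5°C.
From 2500 m to 4000 m (saturated): cools by 4.6 × 1.5 = 6.9°C, giving -1.4°C.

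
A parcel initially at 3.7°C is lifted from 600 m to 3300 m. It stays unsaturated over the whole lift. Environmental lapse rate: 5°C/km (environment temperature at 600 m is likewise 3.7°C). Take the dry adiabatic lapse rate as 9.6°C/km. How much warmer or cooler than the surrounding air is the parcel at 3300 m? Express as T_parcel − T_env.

-12.42°C (parcel cooler than environment)

Parcel:
  600 → 3300 m (dry, 9.6°C/km): ΔT = -9.6 × 2.7 = -25.92°C → T = -22.22°C
Environment:
  600 → 3300 m (environment, 5°C/km): ΔT = -5 × 2.7 = -13.5°C → T = -9.8°C
T_parcel − T_env = -22.22 − (-9.8) = -12.42°C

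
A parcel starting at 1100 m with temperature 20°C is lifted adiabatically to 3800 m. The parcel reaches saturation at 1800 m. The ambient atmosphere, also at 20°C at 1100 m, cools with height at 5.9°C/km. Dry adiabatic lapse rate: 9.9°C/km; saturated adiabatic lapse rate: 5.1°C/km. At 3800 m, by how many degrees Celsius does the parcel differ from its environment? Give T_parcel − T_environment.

-1.2°C (parcel cooler than environment)

Parcel:
  Dry to 1800 m: -9.9 × 0.7 km = -6.93°C, so T = 13.07°C.
  Saturated to 3800 m: -5.1 × 2 km = -10.2°C, so T = 2.87°C.
Environment:
  Environment to 3800 m: -5.9 × 2.7 km = -15.93°C, so T = 4.07°C.
T_parcel − T_env = 2.87 − 4.07 = -1.2°C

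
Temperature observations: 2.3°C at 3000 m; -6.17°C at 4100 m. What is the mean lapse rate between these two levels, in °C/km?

7.7°C/km

Γ = −ΔT/Δz = (2.3 − (-6.17)) / (4100 − 3000) m
  = 8.47°C / 1.1 km = 7.7°C/km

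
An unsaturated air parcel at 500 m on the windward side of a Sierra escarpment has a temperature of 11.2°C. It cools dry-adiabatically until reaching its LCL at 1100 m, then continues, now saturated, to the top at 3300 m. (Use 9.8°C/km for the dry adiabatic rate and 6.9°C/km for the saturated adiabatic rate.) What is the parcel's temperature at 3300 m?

-9.86°C

500 → 1100 m (dry, 9.8°C/km): ΔT = -9.8 × 0.6 = -5.88°C → T = 5.32°C
1100 → 3300 m (saturated, 6.9°C/km): ΔT = -6.9 × 2.2 = -15.18°C → T = -9.86°C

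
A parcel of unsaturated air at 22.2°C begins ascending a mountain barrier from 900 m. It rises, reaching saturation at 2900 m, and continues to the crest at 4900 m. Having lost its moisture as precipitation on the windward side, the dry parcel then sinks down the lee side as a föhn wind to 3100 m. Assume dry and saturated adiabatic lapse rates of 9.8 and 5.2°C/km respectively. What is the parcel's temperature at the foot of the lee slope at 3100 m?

Dry to 2900 m: -9.8 × 2 km = -19.6°C, so T = 2.6°C.
Saturated to 4900 m: -5.2 × 2 km = -10.4°C, so T = -7.8°C.
Dry descent to 3100 m: +9.8 × 1.8 km = +17.64°C, so T = 9.84°C.

9.84°C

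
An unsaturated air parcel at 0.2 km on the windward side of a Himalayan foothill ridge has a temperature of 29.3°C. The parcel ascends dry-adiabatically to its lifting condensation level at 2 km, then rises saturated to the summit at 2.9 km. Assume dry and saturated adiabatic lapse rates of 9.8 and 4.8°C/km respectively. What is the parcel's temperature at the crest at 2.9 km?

Dry to 2000 m: -9.8 × 1.8 km = -17.64°C, so T = 11.66°C.
Saturated to 2900 m: -4.8 × 0.9 km = -4.32°C, so T = 7.34°C.

7.34°C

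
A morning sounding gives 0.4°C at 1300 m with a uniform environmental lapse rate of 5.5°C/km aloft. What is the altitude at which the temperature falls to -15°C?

4100 m

Height above start = (0.4 − (-15)) / 5.5 = 2.8 km
Altitude = 1300 m + 2800 m = 4100 m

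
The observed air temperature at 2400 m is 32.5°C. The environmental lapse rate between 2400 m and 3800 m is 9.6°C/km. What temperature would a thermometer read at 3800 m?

19.06°C

2400–3800 m, environmental: Δz = 1.4 km ⇒ ΔT = -13.44°C; T = 19.06°C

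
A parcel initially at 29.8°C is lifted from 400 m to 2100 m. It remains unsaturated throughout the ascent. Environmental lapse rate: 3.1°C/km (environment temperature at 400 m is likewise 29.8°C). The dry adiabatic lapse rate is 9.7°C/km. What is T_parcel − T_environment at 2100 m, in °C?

-11.22°C (parcel cooler than environment)

Parcel:
  From 400 m to 2100 m (dry): cools by 9.7 × 1.7 = 16.49°C, giving 13.31°C.
Environment:
  From 400 m to 2100 m (environment): cools by 3.1 × 1.7 = 5.27°C, giving 24.53°C.
T_parcel − T_env = 13.31 − 24.53 = -11.22°C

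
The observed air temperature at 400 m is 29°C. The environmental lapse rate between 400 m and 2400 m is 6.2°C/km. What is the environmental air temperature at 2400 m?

Environmental to 2400 m: -6.2 × 2 km = -12.4°C, so T = 16.6°C.

16.6°C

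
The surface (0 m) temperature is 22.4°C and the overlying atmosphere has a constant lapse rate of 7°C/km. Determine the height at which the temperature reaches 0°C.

Height above start = (22.4 − 0) / 7 = 3.2 km
Altitude = 0 m + 3200 m = 3200 m

3200 m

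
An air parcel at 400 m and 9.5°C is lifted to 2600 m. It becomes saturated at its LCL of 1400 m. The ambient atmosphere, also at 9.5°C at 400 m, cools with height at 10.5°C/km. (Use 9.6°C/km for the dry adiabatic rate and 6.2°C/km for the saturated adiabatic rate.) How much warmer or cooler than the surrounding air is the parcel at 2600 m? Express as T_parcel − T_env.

Parcel:
  From 400 m to 1400 m (dry): cools by 9.6 × 1 = 9.6°C, giving -0.1°C.
  From 1400 m to 2600 m (saturated): cools by 6.2 × 1.2 = 7.44°C, giving -7.54°C.
Environment:
  From 400 m to 2600 m (environment): cools by 10.5 × 2.2 = 23.1°C, giving -13.6°C.
T_parcel − T_env = -7.54 − (-13.6) = +6.06°C

+6.06°C (parcel warmer than environment)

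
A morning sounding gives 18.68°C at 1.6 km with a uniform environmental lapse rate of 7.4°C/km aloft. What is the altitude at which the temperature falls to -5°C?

4.8 km

Height above start = (18.68 − (-5)) / 7.4 = 3.2 km
Altitude = 1600 m + 3200 m = 4800 m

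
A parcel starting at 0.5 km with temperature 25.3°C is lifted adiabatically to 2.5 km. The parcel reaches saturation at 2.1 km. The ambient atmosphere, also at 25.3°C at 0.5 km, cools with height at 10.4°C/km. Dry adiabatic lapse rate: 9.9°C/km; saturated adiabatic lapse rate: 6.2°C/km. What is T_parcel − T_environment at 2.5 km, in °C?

Parcel:
  Dry to 2100 m: -9.9 × 1.6 km = -15.84°C, so T = 9.46°C.
  Saturated to 2500 m: -6.2 × 0.4 km = -2.48°C, so T = 6.98°C.
Environment:
  Environment to 2500 m: -10.4 × 2 km = -20.8°C, so T = 4.5°C.
T_parcel − T_env = 6.98 − 4.5 = +2.48°C

+2.48°C (parcel warmer than environment)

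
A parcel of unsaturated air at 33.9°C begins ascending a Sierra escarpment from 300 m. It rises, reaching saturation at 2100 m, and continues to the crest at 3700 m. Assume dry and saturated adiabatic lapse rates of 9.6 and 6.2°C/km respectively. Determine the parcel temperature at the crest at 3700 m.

6.7°C

From 300 m to 2100 m (dry): cools by 9.6 × 1.8 = 17.28°C, giving 16.62°C.
From 2100 m to 3700 m (saturated): cools by 6.2 × 1.6 = 9.92°C, giving 6.7°C.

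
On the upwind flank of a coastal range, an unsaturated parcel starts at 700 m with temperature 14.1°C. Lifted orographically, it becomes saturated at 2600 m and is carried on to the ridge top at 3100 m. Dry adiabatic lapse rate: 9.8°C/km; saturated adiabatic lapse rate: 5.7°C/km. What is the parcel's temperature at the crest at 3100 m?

-7.37°C

700–2600 m, dry: Δz = 1.9 km ⇒ ΔT = -18.62°C; T = -4.52°C
2600–3100 m, saturated: Δz = 0.5 km ⇒ ΔT = -2.85°C; T = -7.37°C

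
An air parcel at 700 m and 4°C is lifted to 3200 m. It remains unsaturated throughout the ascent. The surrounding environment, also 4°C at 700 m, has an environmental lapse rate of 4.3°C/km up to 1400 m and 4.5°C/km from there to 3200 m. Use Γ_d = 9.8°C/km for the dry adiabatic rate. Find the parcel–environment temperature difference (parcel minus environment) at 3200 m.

-13.39°C (parcel cooler than environment)

Parcel:
  From 700 m to 3200 m (dry): cools by 9.8 × 2.5 = 24.5°C, giving -20.5°C.
Environment:
  From 700 m to 1400 m (environment, lower layer): cools by 4.3 × 0.7 = 3.01°C, giving 0.99°C.
  From 1400 m to 3200 m (environment, upper layer): cools by 4.5 × 1.8 = 8.1°C, giving -7.11°C.
T_parcel − T_env = -20.5 − (-7.11) = -13.39°C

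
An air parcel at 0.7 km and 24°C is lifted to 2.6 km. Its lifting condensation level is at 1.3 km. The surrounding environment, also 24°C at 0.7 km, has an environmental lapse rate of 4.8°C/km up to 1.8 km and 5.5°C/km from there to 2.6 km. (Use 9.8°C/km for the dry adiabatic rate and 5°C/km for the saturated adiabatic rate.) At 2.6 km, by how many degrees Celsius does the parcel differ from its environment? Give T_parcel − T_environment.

-2.7°C (parcel cooler than environment)

Parcel:
  From 700 m to 1300 m (dry): cools by 9.8 × 0.6 = 5.88°C, giving 18.12°C.
  From 1300 m to 2600 m (saturated): cools by 5 × 1.3 = 6.5°C, giving 11.62°C.
Environment:
  From 700 m to 1800 m (environment, lower layer): cools by 4.8 × 1.1 = 5.28°C, giving 18.72°C.
  From 1800 m to 2600 m (environment, upper layer): cools by 5.5 × 0.8 = 4.4°C, giving 14.32°C.
T_parcel − T_env = 11.62 − 14.32 = -2.7°C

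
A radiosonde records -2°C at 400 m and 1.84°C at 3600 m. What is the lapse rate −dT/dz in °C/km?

-1.2°C/km

Γ = −ΔT/Δz = (-2 − 1.84) / (3600 − 400) m
  = -3.84°C / 3.2 km = -1.2°C/km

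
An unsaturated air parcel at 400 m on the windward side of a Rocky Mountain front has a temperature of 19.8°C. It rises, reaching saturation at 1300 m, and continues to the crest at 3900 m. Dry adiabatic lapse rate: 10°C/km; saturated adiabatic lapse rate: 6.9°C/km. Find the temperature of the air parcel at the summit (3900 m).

From 400 m to 1300 m (dry): cools by 10 × 0.9 = 9°C, giving 10.8°C.
From 1300 m to 3900 m (saturated): cools by 6.9 × 2.6 = 17.94°C, giving -7.14°C.

-7.14°C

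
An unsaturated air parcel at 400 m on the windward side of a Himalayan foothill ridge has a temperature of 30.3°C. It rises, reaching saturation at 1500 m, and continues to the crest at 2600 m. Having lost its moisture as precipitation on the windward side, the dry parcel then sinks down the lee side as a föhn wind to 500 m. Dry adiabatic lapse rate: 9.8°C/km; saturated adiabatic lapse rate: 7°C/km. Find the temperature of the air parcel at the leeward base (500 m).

From 400 m to 1500 m (dry): cools by 9.8 × 1.1 = 10.78°C, giving 19.52°C.
From 1500 m to 2600 m (saturated): cools by 7 × 1.1 = 7.7°C, giving 11.82°C.
From 2600 m to 500 m (dry descent): warms by 9.8 × 2.1 = 20.58°C, giving 32.4°C.

32.4°C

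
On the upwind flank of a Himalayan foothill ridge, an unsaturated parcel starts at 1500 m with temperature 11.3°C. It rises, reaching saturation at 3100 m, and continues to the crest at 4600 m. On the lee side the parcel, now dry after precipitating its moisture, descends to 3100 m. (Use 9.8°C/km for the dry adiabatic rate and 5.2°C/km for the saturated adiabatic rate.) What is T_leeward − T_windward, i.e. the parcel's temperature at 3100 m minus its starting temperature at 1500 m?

-8.78°C

1500–3100 m, dry: Δz = 1.6 km ⇒ ΔT = -15.68°C; T = -4.38°C
3100–4600 m, saturated: Δz = 1.5 km ⇒ ΔT = -7.8°C; T = -12.18°C
4600–3100 m, dry descent: Δz = 1.5 km ⇒ ΔT = +14.7°C; T = 2.52°C
Net change vs windward start: 2.52 − 11.3 = -8.78°C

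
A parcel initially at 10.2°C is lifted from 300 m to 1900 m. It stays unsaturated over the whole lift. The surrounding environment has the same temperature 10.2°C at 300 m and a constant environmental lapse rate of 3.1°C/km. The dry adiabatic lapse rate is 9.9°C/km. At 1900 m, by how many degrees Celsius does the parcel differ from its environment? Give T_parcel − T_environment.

Parcel:
  300 → 1900 m (dry, 9.9°C/km): ΔT = -9.9 × 1.6 = -15.84°C → T = -5.64°C
Environment:
  300 → 1900 m (environment, 3.1°C/km): ΔT = -3.1 × 1.6 = -4.96°C → T = 5.24°C
T_parcel − T_env = -5.64 − 5.24 = -10.88°C

-10.88°C (parcel cooler than environment)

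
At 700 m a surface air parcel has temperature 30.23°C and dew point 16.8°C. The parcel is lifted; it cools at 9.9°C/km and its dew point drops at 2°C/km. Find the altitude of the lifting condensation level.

T and T_d converge at 9.9 − 2 = 7.9°C per km
Height above start = (30.23 − 16.8) / 7.9 = 1.7 km
LCL altitude = 700 m + 1700 m = 2400 m

2400 m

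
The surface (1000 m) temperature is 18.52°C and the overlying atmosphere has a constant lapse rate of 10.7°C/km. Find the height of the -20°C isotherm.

Height above start = (18.52 − (-20)) / 10.7 = 3.6 km
Altitude = 1000 m + 3600 m = 4600 m

4600 m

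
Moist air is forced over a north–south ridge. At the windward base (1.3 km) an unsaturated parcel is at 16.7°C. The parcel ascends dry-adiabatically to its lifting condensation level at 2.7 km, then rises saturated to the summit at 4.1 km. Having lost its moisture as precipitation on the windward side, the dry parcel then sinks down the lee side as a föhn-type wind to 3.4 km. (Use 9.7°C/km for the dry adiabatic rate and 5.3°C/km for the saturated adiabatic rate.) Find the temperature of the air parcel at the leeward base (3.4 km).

2.49°C

Dry to 2700 m: -9.7 × 1.4 km = -13.58°C, so T = 3.12°C.
Saturated to 4100 m: -5.3 × 1.4 km = -7.42°C, so T = -4.3°C.
Dry descent to 3400 m: +9.7 × 0.7 km = +6.79°C, so T = 2.49°C.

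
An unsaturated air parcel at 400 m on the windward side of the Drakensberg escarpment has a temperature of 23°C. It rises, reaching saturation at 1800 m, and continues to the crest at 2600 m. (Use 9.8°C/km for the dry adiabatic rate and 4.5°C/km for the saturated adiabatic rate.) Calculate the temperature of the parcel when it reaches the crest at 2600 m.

400–1800 m, dry: Δz = 1.4 km ⇒ ΔT = -13.72°C; T = 9.28°C
1800–2600 m, saturated: Δz = 0.8 km ⇒ ΔT = -3.6°C; T = 5.68°C

5.68°C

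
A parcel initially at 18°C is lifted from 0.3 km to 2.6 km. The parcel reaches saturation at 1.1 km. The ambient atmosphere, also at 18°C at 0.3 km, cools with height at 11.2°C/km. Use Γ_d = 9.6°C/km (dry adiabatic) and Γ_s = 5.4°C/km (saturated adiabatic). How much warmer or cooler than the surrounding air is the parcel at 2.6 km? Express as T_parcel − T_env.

+9.98°C (parcel warmer than environment)

Parcel:
  From 300 m to 1100 m (dry): cools by 9.6 × 0.8 = 7.68°C, giving 10.32°C.
  From 1100 m to 2600 m (saturated): cools by 5.4 × 1.5 = 8.1°C, giving 2.22°C.
Environment:
  From 300 m to 2600 m (environment): cools by 11.2 × 2.3 = 25.76°C, giving -7.76°C.
T_parcel − T_env = 2.22 − (-7.76) = +9.98°C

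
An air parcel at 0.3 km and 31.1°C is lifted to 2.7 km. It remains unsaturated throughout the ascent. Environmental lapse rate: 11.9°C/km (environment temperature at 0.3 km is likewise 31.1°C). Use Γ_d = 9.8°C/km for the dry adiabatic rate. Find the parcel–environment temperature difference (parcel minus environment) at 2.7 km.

+5.04°C (parcel warmer than environment)

Parcel:
  Dry to 2700 m: -9.8 × 2.4 km = -23.52°C, so T = 7.58°C.
Environment:
  Environment to 2700 m: -11.9 × 2.4 km = -28.56°C, so T = 2.54°C.
T_parcel − T_env = 7.58 − 2.54 = +5.04°C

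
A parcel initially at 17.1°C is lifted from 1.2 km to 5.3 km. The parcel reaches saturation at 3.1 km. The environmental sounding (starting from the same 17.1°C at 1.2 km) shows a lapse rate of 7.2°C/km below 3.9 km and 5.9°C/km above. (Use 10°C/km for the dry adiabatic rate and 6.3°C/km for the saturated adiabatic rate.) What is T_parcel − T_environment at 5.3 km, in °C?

Parcel:
  From 1200 m to 3100 m (dry): cools by 10 × 1.9 = 19°C, giving -1.9°C.
  From 3100 m to 5300 m (saturated): cools by 6.3 × 2.2 = 13.86°C, giving -15.76°C.
Environment:
  From 1200 m to 3900 m (environment, lower layer): cools by 7.2 × 2.7 = 19.44°C, giving -2.34°C.
  From 3900 m to 5300 m (environment, upper layer): cools by 5.9 × 1.4 = 8.26°C, giving -10.6°C.
T_parcel − T_env = -15.76 − (-10.6) = -5.16°C

-5.16°C (parcel cooler than environment)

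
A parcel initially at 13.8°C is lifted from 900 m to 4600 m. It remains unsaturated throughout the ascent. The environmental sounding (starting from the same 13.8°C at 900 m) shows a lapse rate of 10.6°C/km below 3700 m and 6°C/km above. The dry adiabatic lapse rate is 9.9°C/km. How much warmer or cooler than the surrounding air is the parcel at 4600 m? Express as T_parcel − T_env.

-1.55°C (parcel cooler than environment)

Parcel:
  900 → 4600 m (dry, 9.9°C/km): ΔT = -9.9 × 3.7 = -36.63°C → T = -22.83°C
Environment:
  900 → 3700 m (environment, lower layer, 10.6°C/km): ΔT = -10.6 × 2.8 = -29.68°C → T = -15.88°C
  3700 → 4600 m (environment, upper layer, 6°C/km): ΔT = -6 × 0.9 = -5.4°C → T = -21.28°C
T_parcel − T_env = -22.83 − (-21.28) = -1.55°C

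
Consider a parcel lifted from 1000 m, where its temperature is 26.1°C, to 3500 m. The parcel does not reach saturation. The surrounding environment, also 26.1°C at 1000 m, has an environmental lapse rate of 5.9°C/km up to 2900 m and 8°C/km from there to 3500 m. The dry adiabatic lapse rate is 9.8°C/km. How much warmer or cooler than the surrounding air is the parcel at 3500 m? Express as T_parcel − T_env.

-8.49°C (parcel cooler than environment)

Parcel:
  1000 → 3500 m (dry, 9.8°C/km): ΔT = -9.8 × 2.5 = -24.5°C → T = 1.6°C
Environment:
  1000 → 2900 m (environment, lower layer, 5.9°C/km): ΔT = -5.9 × 1.9 = -11.21°C → T = 14.89°C
  2900 → 3500 m (environment, upper layer, 8°C/km): ΔT = -8 × 0.6 = -4.8°C → T = 10.09°C
T_parcel − T_env = 1.6 − 10.09 = -8.49°C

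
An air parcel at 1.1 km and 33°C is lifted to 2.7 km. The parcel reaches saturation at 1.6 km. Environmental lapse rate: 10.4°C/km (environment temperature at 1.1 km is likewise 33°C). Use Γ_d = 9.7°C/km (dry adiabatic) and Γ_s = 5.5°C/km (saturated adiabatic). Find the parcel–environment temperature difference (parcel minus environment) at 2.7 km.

Parcel:
  From 1100 m to 1600 m (dry): cools by 9.7 × 0.5 = 4.85°C, giving 28.15°C.
  From 1600 m to 2700 m (saturated): cools by 5.5 × 1.1 = 6.05°C, giving 22.1°C.
Environment:
  From 1100 m to 2700 m (environment): cools by 10.4 × 1.6 = 16.64°C, giving 16.36°C.
T_parcel − T_env = 22.1 − 16.36 = +5.74°C

+5.74°C (parcel warmer than environment)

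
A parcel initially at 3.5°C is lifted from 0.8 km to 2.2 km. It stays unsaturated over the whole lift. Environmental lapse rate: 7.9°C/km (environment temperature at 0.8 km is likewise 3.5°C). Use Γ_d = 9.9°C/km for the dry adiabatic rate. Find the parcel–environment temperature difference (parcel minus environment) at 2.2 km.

-2.8°C (parcel cooler than environment)

Parcel:
  Dry to 2200 m: -9.9 × 1.4 km = -13.86°C, so T = -10.36°C.
Environment:
  Environment to 2200 m: -7.9 × 1.4 km = -11.06°C, so T = -7.56°C.
T_parcel − T_env = -10.36 − (-7.56) = -2.8°C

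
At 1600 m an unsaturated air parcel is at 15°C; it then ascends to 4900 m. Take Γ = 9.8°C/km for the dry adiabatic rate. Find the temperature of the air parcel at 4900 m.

Dry adiabatic to 4900 m: -9.8 × 3.3 km = -32.34°C, so T = -17.34°C.

-17.34°C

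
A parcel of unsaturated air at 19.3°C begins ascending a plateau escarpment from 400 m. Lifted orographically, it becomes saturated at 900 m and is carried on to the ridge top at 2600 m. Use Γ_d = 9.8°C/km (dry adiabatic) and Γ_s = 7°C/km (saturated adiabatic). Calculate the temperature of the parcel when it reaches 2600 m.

2.5°C

Dry to 900 m: -9.8 × 0.5 km = -4.9°C, so T = 14.4°C.
Saturated to 2600 m: -7 × 1.7 km = -11.9°C, so T = 2.5°C.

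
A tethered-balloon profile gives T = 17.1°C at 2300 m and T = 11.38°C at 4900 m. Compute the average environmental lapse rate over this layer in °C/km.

Γ = −ΔT/Δz = (17.1 − 11.38) / (4900 − 2300) m
  = 5.72°C / 2.6 km = 2.2°C/km

2.2°C/km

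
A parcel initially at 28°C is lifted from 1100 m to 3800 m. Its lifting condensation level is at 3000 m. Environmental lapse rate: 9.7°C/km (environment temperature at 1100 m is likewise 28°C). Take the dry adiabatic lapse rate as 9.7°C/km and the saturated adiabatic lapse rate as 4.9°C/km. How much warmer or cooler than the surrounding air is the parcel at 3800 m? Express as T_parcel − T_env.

Parcel:
  Dry to 3000 m: -9.7 × 1.9 km = -18.43°C, so T = 9.57°C.
  Saturated to 3800 m: -4.9 × 0.8 km = -3.92°C, so T = 5.65°C.
Environment:
  Environment to 3800 m: -9.7 × 2.7 km = -26.19°C, so T = 1.81°C.
T_parcel − T_env = 5.65 − 1.81 = +3.84°C

+3.84°C (parcel warmer than environment)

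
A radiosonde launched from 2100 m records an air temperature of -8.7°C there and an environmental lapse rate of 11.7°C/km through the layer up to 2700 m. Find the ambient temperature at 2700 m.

Environmental to 2700 m: -11.7 × 0.6 km = -7.02°C, so T = -15.72°C.

-15.72°C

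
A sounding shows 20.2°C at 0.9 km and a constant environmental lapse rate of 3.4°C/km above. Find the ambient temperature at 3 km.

13.06°C

900 → 3000 m (environmental, 3.4°C/km): ΔT = -3.4 × 2.1 = -7.14°C → T = 13.06°C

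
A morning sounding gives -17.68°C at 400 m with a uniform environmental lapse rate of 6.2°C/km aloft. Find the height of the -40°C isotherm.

4000 m

Height above start = (-17.68 − (-40)) / 6.2 = 3.6 km
Altitude = 400 m + 3600 m = 4000 m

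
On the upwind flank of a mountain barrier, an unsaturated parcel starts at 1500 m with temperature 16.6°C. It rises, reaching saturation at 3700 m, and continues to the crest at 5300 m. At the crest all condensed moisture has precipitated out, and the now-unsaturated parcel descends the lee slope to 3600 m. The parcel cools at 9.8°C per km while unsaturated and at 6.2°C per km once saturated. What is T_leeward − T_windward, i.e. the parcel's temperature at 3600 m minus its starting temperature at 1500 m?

-14.82°C

Dry to 3700 m: -9.8 × 2.2 km = -21.56°C, so T = -4.96°C.
Saturated to 5300 m: -6.2 × 1.6 km = -9.92°C, so T = -14.88°C.
Dry descent to 3600 m: +9.8 × 1.7 km = +16.66°C, so T = 1.78°C.
Net change vs windward start: 1.78 − 16.6 = -14.82°C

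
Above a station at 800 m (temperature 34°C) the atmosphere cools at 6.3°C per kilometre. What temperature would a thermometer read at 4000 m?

13.84°C

Environmental to 4000 m: -6.3 × 3.2 km = -20.16°C, so T = 13.84°C.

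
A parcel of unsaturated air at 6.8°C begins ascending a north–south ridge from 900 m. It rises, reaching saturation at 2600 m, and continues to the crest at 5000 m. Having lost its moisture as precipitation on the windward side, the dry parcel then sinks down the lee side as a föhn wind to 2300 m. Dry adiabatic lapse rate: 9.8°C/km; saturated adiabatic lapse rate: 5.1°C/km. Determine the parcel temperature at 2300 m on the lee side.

From 900 m to 2600 m (dry): cools by 9.8 × 1.7 = 16.66°C, giving -9.86°C.
From 2600 m to 5000 m (saturated): cools by 5.1 × 2.4 = 12.24°C, giving -22.1°C.
From 5000 m to 2300 m (dry descent): warms by 9.8 × 2.7 = 26.46°C, giving 4.36°C.

4.36°C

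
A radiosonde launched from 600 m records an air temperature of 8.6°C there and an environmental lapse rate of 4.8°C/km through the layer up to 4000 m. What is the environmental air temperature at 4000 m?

Environmental to 4000 m: -4.8 × 3.4 km = -16.32°C, so T = -7.72°C.

-7.72°C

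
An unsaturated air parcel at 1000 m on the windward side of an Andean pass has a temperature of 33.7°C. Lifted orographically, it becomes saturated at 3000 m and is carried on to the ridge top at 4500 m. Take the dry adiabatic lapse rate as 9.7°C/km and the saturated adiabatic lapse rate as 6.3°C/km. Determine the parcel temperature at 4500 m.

From 1000 m to 3000 m (dry): cools by 9.7 × 2 = 19.4°C, giving 14.3°C.
From 3000 m to 4500 m (saturated): cools by 6.3 × 1.5 = 9.45°C, giving 4.85°C.

4.85°C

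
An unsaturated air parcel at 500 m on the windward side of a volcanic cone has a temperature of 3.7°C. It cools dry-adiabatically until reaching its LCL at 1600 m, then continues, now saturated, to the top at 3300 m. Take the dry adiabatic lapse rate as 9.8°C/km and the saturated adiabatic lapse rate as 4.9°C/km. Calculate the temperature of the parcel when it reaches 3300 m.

From 500 m to 1600 m (dry): cools by 9.8 × 1.1 = 10.78°C, giving -7.08°C.
From 1600 m to 3300 m (saturated): cools by 4.9 × 1.7 = 8.33°C, giving -15.41°C.

-15.41°C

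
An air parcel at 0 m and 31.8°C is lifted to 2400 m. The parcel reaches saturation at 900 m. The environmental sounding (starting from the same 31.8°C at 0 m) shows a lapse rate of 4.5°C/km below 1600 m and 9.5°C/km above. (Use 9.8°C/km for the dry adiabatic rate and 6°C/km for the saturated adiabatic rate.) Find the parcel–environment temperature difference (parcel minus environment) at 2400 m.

-3.02°C (parcel cooler than environment)

Parcel:
  Dry to 900 m: -9.8 × 0.9 km = -8.82°C, so T = 22.98°C.
  Saturated to 2400 m: -6 × 1.5 km = -9°C, so T = 13.98°C.
Environment:
  Environment, lower layer to 1600 m: -4.5 × 1.6 km = -7.2°C, so T = 24.6°C.
  Environment, upper layer to 2400 m: -9.5 × 0.8 km = -7.6°C, so T = 17°C.
T_parcel − T_env = 13.98 − 17 = -3.02°C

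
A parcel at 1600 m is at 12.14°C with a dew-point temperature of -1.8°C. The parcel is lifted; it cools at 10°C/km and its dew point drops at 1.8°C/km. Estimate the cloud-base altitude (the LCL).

3300 m

T and T_d converge at 10 − 1.8 = 8.2°C per km
Height above start = (12.14 − (-1.8)) / 8.2 = 1.7 km
LCL altitude = 1600 m + 1700 m = 3300 m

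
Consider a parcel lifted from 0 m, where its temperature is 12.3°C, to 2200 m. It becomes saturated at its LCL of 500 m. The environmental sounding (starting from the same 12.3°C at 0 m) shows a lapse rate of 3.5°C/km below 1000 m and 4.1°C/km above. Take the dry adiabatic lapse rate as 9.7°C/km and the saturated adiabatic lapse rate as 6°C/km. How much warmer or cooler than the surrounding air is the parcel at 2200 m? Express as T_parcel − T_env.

Parcel:
  0 → 500 m (dry, 9.7°C/km): ΔT = -9.7 × 0.5 = -4.85°C → T = 7.45°C
  500 → 2200 m (saturated, 6°C/km): ΔT = -6 × 1.7 = -10.2°C → T = -2.75°C
Environment:
  0 → 1000 m (environment, lower layer, 3.5°C/km): ΔT = -3.5 × 1 = -3.5°C → T = 8.8°C
  1000 → 2200 m (environment, upper layer, 4.1°C/km): ΔT = -4.1 × 1.2 = -4.92°C → T = 3.88°C
T_parcel − T_env = -2.75 − 3.88 = -6.63°C

-6.63°C (parcel cooler than environment)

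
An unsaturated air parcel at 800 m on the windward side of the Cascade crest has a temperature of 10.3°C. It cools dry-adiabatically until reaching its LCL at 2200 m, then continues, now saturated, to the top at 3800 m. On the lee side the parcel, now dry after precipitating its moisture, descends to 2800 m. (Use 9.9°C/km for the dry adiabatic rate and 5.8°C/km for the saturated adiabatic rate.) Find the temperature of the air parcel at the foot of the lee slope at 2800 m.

From 800 m to 2200 m (dry): cools by 9.9 × 1.4 = 13.86°C, giving -3.56°C.
From 2200 m to 3800 m (saturated): cools by 5.8 × 1.6 = 9.28°C, giving -12.84°C.
From 3800 m to 2800 m (dry descent): warms by 9.9 × 1 = 9.9°C, giving -2.94°C.

-2.94°C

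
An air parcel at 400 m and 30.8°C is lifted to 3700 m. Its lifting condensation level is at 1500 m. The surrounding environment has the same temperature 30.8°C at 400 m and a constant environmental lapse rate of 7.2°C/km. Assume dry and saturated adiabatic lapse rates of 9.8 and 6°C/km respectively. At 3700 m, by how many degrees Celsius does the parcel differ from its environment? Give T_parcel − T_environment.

-0.22°C (parcel cooler than environment)

Parcel:
  Dry to 1500 m: -9.8 × 1.1 km = -10.78°C, so T = 20.02°C.
  Saturated to 3700 m: -6 × 2.2 km = -13.2°C, so T = 6.82°C.
Environment:
  Environment to 3700 m: -7.2 × 3.3 km = -23.76°C, so T = 7.04°C.
T_parcel − T_env = 6.82 − 7.04 = -0.22°C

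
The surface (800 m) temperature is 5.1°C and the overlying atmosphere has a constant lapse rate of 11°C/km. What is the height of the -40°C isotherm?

4900 m

Height above start = (5.1 − (-40)) / 11 = 4.1 km
Altitude = 800 m + 4100 m = 4900 m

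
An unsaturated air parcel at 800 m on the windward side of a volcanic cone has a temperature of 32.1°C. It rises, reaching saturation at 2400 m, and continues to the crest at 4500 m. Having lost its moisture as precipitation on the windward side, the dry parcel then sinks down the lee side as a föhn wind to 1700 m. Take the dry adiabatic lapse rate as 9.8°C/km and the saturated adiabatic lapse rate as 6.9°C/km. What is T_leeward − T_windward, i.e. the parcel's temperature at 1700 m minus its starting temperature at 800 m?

From 800 m to 2400 m (dry): cools by 9.8 × 1.6 = 15.68°C, giving 16.42°C.
From 2400 m to 4500 m (saturated): cools by 6.9 × 2.1 = 14.49°C, giving 1.93°C.
From 4500 m to 1700 m (dry descent): warms by 9.8 × 2.8 = 27.44°C, giving 29.37°C.
Net change vs windward start: 29.37 − 32.1 = -2.73°C

-2.73°C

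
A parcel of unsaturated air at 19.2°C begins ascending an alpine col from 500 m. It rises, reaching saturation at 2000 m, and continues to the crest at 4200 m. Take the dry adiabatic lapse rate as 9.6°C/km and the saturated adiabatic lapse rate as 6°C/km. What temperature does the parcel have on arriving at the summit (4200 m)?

-8.4°C

From 500 m to 2000 m (dry): cools by 9.6 × 1.5 = 14.4°C, giving 4.8°C.
From 2000 m to 4200 m (saturated): cools by 6 × 2.2 = 13.2°C, giving -8.4°C.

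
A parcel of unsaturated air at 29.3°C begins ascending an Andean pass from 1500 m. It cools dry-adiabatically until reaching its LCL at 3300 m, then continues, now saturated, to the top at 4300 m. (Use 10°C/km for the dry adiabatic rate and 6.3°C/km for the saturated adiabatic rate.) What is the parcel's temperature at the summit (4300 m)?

5°C

1500 → 3300 m (dry, 10°C/km): ΔT = -10 × 1.8 = -18°C → T = 11.3°C
3300 → 4300 m (saturated, 6.3°C/km): ΔT = -6.3 × 1 = -6.3°C → T = 5°C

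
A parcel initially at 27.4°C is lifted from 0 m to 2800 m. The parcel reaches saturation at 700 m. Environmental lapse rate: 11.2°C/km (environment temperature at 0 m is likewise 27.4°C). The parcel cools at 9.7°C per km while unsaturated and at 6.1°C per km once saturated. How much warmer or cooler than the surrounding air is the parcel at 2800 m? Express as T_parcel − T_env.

Parcel:
  0–700 m, dry: Δz = 0.7 km ⇒ ΔT = -6.79°C; T = 20.61°C
  700–2800 m, saturated: Δz = 2.1 km ⇒ ΔT = -12.81°C; T = 7.8°C
Environment:
  0–2800 m, environment: Δz = 2.8 km ⇒ ΔT = -31.36°C; T = -3.96°C
T_parcel − T_env = 7.8 − (-3.96) = +11.76°C

+11.76°C (parcel warmer than environment)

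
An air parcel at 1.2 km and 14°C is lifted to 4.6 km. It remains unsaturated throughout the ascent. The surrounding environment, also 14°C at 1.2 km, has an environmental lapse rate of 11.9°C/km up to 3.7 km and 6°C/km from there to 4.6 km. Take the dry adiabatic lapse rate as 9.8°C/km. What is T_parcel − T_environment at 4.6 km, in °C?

Parcel:
  From 1200 m to 4600 m (dry): cools by 9.8 × 3.4 = 33.32°C, giving -19.32°C.
Environment:
  From 1200 m to 3700 m (environment, lower layer): cools by 11.9 × 2.5 = 29.75°C, giving -15.75°C.
  From 3700 m to 4600 m (environment, upper layer): cools by 6 × 0.9 = 5.4°C, giving -21.15°C.
T_parcel − T_env = -19.32 − (-21.15) = +1.83°C

+1.83°C (parcel warmer than environment)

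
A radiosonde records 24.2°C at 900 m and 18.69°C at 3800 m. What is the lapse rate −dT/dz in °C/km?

Γ = −ΔT/Δz = (24.2 − 18.69) / (3800 − 900) m
  = 5.51°C / 2.9 km = 1.9°C/km

1.9°C/km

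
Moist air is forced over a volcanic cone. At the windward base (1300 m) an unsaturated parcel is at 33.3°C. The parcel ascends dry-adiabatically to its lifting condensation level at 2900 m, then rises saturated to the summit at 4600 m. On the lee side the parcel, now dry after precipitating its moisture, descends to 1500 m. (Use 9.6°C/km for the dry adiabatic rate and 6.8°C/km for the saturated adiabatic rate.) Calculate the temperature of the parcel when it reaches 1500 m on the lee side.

Dry to 2900 m: -9.6 × 1.6 km = -15.36°C, so T = 17.94°C.
Saturated to 4600 m: -6.8 × 1.7 km = -11.56°C, so T = 6.38°C.
Dry descent to 1500 m: +9.6 × 3.1 km = +29.76°C, so T = 36.14°C.

36.14°C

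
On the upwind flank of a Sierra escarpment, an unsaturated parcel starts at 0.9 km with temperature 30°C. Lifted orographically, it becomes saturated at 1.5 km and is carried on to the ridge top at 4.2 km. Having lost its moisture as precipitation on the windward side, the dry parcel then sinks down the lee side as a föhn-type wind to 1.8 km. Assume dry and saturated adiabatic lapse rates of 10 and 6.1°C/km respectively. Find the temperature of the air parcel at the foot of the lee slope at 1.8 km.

Dry to 1500 m: -10 × 0.6 km = -6°C, so T = 24°C.
Saturated to 4200 m: -6.1 × 2.7 km = -16.47°C, so T = 7.53°C.
Dry descent to 1800 m: +10 × 2.4 km = +24°C, so T = 31.53°C.

31.53°C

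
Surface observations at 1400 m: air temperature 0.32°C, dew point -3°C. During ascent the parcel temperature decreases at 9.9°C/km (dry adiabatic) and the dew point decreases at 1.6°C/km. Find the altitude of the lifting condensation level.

1800 m

T and T_d converge at 9.9 − 1.6 = 8.3°C per km
Height above start = (0.32 − (-3)) / 8.3 = 0.4 km
LCL altitude = 1400 m + 400 m = 1800 m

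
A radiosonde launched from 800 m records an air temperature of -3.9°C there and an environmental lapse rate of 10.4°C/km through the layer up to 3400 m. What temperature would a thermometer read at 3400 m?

-30.94°C

From 800 m to 3400 m (environmental): cools by 10.4 × 2.6 = 27.04°C, giving -30.94°C.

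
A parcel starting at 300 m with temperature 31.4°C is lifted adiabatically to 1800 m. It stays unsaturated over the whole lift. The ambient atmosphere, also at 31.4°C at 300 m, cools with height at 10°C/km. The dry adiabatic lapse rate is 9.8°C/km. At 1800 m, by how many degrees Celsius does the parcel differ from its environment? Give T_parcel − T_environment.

+0.3°C (parcel warmer than environment)

Parcel:
  300 → 1800 m (dry, 9.8°C/km): ΔT = -9.8 × 1.5 = -14.7°C → T = 16.7°C
Environment:
  300 → 1800 m (environment, 10°C/km): ΔT = -10 × 1.5 = -15°C → T = 16.4°C
T_parcel − T_env = 16.7 − 16.4 = +0.3°C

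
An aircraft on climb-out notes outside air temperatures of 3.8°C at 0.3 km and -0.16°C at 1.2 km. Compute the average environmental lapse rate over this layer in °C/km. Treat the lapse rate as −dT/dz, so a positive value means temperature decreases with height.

Γ = −ΔT/Δz = (3.8 − (-0.16)) / (1200 − 300) m
  = 3.96°C / 0.9 km = 4.4°C/km

4.4°C/km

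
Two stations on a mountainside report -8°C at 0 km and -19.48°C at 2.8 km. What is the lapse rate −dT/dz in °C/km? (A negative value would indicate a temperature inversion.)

Γ = −ΔT/Δz = (-8 − (-19.48)) / (2800 − 0) m
  = 11.48°C / 2.8 km = 4.1°C/km

4.1°C/km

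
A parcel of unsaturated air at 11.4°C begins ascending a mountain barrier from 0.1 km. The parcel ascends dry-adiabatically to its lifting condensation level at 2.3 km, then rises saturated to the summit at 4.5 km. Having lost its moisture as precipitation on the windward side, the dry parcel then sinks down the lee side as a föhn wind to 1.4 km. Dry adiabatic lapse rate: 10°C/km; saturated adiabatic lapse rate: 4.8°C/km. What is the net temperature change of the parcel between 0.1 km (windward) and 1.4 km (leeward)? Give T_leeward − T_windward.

100–2300 m, dry: Δz = 2.2 km ⇒ ΔT = -22°C; T = -10.6°C
2300–4500 m, saturated: Δz = 2.2 km ⇒ ΔT = -10.56°C; T = -21.16°C
4500–1400 m, dry descent: Δz = 3.1 km ⇒ ΔT = +31°C; T = 9.84°C
Net change vs windward start: 9.84 − 11.4 = -1.56°C

-1.56°C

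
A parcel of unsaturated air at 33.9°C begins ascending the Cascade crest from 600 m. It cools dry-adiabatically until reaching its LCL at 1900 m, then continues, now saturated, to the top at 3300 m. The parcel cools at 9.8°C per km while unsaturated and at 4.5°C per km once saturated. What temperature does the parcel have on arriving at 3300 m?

Dry to 1900 m: -9.8 × 1.3 km = -12.74°C, so T = 21.16°C.
Saturated to 3300 m: -4.5 × 1.4 km = -6.3°C, so T = 14.86°C.

14.86°C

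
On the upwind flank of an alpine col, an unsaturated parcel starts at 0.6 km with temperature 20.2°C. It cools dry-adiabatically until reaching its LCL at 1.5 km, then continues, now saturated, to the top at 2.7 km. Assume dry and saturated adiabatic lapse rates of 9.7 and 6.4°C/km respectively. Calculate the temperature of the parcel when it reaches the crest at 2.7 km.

600 → 1500 m (dry, 9.7°C/km): ΔT = -9.7 × 0.9 = -8.73°C → T = 11.47°C
1500 → 2700 m (saturated, 6.4°C/km): ΔT = -6.4 × 1.2 = -7.68°C → T = 3.79°C

3.79°C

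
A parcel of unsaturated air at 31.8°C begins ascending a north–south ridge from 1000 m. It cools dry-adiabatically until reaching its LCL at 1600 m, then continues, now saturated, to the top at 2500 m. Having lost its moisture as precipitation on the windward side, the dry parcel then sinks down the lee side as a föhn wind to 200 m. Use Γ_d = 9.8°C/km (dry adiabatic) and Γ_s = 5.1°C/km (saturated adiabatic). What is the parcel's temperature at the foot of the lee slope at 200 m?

43.87°C

1000 → 1600 m (dry, 9.8°C/km): ΔT = -9.8 × 0.6 = -5.88°C → T = 25.92°C
1600 → 2500 m (saturated, 5.1°C/km): ΔT = -5.1 × 0.9 = -4.59°C → T = 21.33°C
2500 → 200 m (dry descent, 9.8°C/km): ΔT = +9.8 × 2.3 = +22.54°C → T = 43.87°C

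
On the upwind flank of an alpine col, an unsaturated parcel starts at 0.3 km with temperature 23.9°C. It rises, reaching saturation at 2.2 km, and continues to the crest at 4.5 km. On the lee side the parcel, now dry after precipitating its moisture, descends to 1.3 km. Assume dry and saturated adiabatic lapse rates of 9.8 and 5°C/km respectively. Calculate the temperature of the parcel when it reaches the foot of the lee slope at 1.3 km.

25.14°C

Dry to 2200 m: -9.8 × 1.9 km = -18.62°C, so T = 5.28°C.
Saturated to 4500 m: -5 × 2.3 km = -11.5°C, so T = -6.22°C.
Dry descent to 1300 m: +9.8 × 3.2 km = +31.36°C, so T = 25.14°C.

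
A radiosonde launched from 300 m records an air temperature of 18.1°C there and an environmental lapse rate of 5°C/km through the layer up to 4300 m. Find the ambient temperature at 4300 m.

-1.9°C

From 300 m to 4300 m (environmental): cools by 5 × 4 = 20°C, giving -1.9°C.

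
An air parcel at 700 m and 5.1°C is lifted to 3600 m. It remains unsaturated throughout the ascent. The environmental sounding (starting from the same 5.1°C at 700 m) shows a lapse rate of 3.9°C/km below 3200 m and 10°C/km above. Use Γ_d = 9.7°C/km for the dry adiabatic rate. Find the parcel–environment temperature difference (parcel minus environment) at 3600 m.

-14.38°C (parcel cooler than environment)

Parcel:
  700 → 3600 m (dry, 9.7°C/km): ΔT = -9.7 × 2.9 = -28.13°C → T = -23.03°C
Environment:
  700 → 3200 m (environment, lower layer, 3.9°C/km): ΔT = -3.9 × 2.5 = -9.75°C → T = -4.65°C
  3200 → 3600 m (environment, upper layer, 10°C/km): ΔT = -10 × 0.4 = -4°C → T = -8.65°C
T_parcel − T_env = -23.03 − (-8.65) = -14.38°C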